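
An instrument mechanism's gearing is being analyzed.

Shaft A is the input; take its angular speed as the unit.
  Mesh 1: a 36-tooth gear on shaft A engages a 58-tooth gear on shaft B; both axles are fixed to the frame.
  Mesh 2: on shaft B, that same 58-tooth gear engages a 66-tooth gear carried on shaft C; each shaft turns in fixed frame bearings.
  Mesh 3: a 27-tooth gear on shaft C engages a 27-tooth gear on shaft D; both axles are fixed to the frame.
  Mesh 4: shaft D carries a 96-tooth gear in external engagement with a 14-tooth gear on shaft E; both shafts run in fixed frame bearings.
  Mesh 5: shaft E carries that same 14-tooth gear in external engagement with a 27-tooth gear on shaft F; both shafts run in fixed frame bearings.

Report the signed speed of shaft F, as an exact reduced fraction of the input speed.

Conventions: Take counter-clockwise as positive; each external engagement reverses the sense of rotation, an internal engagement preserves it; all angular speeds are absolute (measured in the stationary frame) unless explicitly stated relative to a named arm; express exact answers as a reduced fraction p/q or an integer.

-64/33

5-mesh fixed-axis compound train (all bearings frame-fixed)
mesh 1 [36T→58T]: |ω|/ω_in = 1×36/58 = 18/29, sense flips to −
mesh 2 [58T→66T]: |ω|/ω_in = (18/29)×58/66 = 6/11, sense flips to +
mesh 3 [27T→27T]: |ω|/ω_in = (6/11)×27/27 = 6/11, sense flips to −
mesh 4 [96T→14T]: |ω|/ω_in = (6/11)×96/14 = 288/77, sense flips to +
mesh 5 [14T→27T]: |ω|/ω_in = (288/77)×14/27 = 64/33, sense flips to −
signed output speed (× input speed) = -64/33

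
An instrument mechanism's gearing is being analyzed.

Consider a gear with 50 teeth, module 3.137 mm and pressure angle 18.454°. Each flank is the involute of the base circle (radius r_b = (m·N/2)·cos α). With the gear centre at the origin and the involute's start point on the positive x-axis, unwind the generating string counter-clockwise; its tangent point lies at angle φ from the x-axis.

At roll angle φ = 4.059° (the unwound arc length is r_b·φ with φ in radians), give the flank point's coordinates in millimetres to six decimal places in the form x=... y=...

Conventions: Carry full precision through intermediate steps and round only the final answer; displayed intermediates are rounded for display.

x=74.578680 y=0.008812

single-mesh involute tooth geometry (50T wheel at module 3.137)
pitch radius r_p = m·N/2 = 3.137·50/2 = 78.425000
base radius r_b = r_p·cos α = 78.425000·cos 18.454° = 74.392237
roll angle φ = 4.059° = 0.07084291 rad
x = r_b·(cos φ + φ·sin φ) = 74.578680
y = r_b·(sin φ − φ·cos φ) = 0.008812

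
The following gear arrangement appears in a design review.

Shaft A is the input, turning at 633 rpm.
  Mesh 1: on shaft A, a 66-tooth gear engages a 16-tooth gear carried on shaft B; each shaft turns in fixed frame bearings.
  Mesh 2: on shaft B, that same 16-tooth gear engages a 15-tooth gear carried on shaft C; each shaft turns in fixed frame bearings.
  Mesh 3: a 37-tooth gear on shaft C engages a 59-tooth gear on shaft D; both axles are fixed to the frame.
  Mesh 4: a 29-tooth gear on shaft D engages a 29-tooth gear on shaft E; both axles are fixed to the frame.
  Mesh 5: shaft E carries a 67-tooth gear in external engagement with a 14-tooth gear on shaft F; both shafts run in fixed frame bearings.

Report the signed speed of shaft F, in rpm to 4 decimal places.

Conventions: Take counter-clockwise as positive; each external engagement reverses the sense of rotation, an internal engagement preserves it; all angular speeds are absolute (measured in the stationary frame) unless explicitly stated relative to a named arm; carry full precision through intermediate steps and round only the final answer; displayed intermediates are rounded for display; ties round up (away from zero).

topology: fixed-axis compound train — 5 meshes, A→F
mesh 1 [66T→16T]: ω = 633.0000×66/16 = 2611.1250 rpm, sense flips to −
mesh 2 [16T→15T]: ω = 2611.1250×16/15 = 2785.2000 rpm, sense flips to +
mesh 3 [37T→59T]: ω = 2785.2000×37/59 = 1746.6508 rpm, sense flips to −
mesh 4 [29T→29T]: ω = 1746.6508×29/29 = 1746.6508 rpm, sense flips to +
mesh 5 [67T→14T]: ω = 1746.6508×67/14 = 8358.9719 rpm, sense flips to −
signed output speed = -8358.9719 rpm

-8358.9719 rpm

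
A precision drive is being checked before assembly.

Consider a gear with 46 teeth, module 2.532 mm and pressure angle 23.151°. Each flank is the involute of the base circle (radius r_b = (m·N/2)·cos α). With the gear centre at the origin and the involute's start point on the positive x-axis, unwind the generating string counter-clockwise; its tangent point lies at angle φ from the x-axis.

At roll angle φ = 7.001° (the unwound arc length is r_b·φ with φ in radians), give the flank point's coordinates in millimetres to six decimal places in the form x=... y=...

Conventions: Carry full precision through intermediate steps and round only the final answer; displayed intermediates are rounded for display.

topology: single-mesh involute geometry — m = 2.532, N = 46
pitch radius r_p = m·N/2 = 2.532·46/2 = 58.236000
base radius r_b = r_p·cos α = 58.236000·cos 23.151° = 53.546366
roll angle φ = 7.001° = 0.12219050 rad
x = r_b·(cos φ + φ·sin φ) = 53.944613
y = r_b·(sin φ − φ·cos φ) = 0.032514

x=53.944613 y=0.032514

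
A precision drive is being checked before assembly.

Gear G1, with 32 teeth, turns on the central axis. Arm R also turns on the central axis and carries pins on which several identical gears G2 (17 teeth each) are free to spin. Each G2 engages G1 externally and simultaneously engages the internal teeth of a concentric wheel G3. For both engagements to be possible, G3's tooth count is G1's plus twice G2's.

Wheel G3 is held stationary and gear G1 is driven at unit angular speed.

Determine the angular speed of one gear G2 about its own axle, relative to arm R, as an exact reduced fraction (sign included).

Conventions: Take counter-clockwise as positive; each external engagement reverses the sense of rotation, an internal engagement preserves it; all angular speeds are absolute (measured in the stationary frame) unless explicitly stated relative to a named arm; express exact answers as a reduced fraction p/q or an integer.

recognized (axles ride arm R): planetary set, 32/17/66 teeth
ring teeth: 32 + 2·17 = 66
32(ω_sun−ω_arm) = −66(ω_ring−ω_arm),  ω_ring = 0, ω_sun = 1
32(1−ω_arm) = −66(0−ω_arm)  ⇒  98·ω_arm = 32  ⇒  ω_arm = 16/49
sun–planet mesh: 32·(1−16/49) = −17·(ω_p−ω_arm)  ⇒  ω_p−ω_arm = -1056/833
exact speed ratio = -1056/833

-1056/833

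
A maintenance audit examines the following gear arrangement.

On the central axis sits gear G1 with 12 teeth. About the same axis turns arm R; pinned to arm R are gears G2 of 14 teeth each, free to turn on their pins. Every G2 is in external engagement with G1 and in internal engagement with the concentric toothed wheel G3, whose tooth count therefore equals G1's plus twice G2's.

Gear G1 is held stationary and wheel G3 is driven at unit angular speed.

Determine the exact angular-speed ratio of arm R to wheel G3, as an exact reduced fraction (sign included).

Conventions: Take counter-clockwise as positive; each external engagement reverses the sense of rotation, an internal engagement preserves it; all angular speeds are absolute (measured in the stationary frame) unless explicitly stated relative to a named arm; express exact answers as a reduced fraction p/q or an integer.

10/13

class = planetary set [G3 = 12+2·14 = 40; Willis about the carrier]
ring teeth: 12 + 2·14 = 40
12(ω_sun−ω_arm) = −40(ω_ring−ω_arm),  ω_sun = 0, ω_ring = 1
12(0−ω_arm) = −40(1−ω_arm)  ⇒  52·ω_arm = 40  ⇒  ω_arm = 10/13
ω_out/ω_in = 10/13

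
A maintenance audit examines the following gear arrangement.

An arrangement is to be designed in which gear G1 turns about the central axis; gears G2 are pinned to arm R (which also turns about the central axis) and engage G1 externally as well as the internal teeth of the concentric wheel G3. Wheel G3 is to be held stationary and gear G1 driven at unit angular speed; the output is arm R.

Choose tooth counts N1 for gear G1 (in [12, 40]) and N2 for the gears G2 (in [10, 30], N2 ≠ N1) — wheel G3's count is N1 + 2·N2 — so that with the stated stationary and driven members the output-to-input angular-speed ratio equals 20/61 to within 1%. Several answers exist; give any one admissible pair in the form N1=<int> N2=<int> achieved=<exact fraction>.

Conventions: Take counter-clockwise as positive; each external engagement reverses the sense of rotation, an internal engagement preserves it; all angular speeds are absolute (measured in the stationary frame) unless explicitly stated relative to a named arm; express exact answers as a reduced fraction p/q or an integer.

N1=40 N2=21 achieved=20/61

design class (target 20/61): planetary set
Willis with ω_ring = 0: ω_arm/ω_sun = N1/(N1+N3); set equal to 20/61  ⇒  N3/N1 = 1/(20/61) − 1 = 41/20
N3 = N1 + 2·N2  ⇒  N2/N1 = (N3/N1 − 1)/2 = (41/20 − 1)/2 = 21/40
smallest multiple with N1 ≥ 12 and N2 ≥ 10: k = 1  ⇒  N1 = 1·40 = 40, N2 = 1·21 = 21 (N1 ≤ 40, N2 ≤ 30, N2 ≠ N1 ✓), N3 = 40 + 2·21 = 82
check: N1/(N1+N3) with N1 = 40, N3 = 82 gives 20/61; |achieved − target| = 0 ≤ 1/305 ✓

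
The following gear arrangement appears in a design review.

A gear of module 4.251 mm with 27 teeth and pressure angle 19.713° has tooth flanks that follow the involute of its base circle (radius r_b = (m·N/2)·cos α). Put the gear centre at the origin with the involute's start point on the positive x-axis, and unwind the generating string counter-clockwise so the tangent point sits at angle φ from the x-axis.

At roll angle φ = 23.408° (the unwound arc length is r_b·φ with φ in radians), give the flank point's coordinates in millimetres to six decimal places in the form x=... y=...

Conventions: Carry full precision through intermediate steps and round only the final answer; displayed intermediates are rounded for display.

recognized (one wheel, involute flank): single-mesh tooth geometry, m = 4.251, N = 27
pitch radius r_p = m·N/2 = 4.251·27/2 = 57.388500
base radius r_b = r_p·cos α = 57.388500·cos 19.713° = 54.025192
roll angle φ = 23.408° = 0.40854667 rad
x = r_b·(cos φ + φ·sin φ) = 58.347475
y = r_b·(sin φ − φ·cos φ) = 1.207630

x=58.347475 y=1.207630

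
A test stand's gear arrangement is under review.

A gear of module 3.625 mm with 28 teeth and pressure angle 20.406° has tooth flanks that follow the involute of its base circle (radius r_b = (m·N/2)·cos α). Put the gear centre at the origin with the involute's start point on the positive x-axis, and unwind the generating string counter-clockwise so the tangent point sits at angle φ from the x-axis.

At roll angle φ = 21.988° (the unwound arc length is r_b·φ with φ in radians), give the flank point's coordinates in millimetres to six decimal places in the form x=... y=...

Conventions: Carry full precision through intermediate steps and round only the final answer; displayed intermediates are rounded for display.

recognized (one wheel, involute flank): single-mesh tooth geometry, m = 3.625, N = 28
pitch radius r_p = m·N/2 = 3.625·28/2 = 50.750000
base radius r_b = r_p·cos α = 50.750000·cos 20.406° = 47.565208
roll angle φ = 21.988° = 0.38376300 rad
x = r_b·(cos φ + φ·sin φ) = 50.939861
y = r_b·(sin φ − φ·cos φ) = 0.882974

x=50.939861 y=0.882974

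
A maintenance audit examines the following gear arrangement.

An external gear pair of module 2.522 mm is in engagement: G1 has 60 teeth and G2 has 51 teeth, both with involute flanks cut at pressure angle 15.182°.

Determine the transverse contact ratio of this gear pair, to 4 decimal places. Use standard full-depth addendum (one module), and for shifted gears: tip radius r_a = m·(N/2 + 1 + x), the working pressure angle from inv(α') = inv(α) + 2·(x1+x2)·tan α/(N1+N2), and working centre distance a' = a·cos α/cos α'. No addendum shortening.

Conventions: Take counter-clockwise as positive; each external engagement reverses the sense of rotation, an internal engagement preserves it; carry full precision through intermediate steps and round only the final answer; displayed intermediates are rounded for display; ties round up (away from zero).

2.1016

single-mesh involute tooth geometry (60T engaging 51T at module 2.522)
base radii: r_b1 = 73.019376, r_b2 = 62.066470
tip radii: r_a1 = 78.182000, r_a2 = 66.833000
no profile shift: α' = α, a' = a
action lengths: √(r_a1²−r_b1²) = 27.939144, √(r_a2²−r_b2²) = 24.787158
base pitch p_b = π·m·cos α = 7.646571
CR = (27.939144 + 24.787158 − 139.971000·sin 15.18200°)/7.646571 = 2.101577
contact ratio ≈ 2.1016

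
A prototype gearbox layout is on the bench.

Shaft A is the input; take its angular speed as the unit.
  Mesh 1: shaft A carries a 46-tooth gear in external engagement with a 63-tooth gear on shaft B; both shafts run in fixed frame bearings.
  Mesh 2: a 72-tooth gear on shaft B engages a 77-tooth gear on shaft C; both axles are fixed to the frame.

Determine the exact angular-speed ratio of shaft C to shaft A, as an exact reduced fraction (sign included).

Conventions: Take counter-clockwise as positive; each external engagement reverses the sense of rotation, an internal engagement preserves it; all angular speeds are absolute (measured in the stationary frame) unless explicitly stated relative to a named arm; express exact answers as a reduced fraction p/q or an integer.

class = fixed-axis compound train [2 meshes; 2 ratios multiply, 2 sense flips]
mesh 1 [46T→63T]: running ratio 46/63, sense −
mesh 2 [72T→77T]: running ratio 368/539, sense +
ω_out/ω_in = 368/539

368/539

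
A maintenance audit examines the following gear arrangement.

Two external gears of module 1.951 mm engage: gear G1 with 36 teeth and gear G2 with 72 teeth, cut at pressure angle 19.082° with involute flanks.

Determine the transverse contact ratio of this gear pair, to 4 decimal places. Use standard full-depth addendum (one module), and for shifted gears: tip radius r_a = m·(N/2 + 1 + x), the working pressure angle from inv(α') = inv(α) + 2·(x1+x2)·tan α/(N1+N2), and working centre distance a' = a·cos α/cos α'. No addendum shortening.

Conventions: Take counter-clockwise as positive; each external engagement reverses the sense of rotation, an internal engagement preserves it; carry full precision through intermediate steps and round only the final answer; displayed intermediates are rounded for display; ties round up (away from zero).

1.8030

single-mesh involute tooth geometry (36T engaging 72T at module 1.951)
base radii: r_b1 = 33.188324, r_b2 = 66.376649
tip radii: r_a1 = 37.069000, r_a2 = 72.187000
no profile shift: α' = α, a' = a
action lengths: √(r_a1²−r_b1²) = 16.511992, √(r_a2²−r_b2²) = 28.374345
base pitch p_b = π·m·cos α = 5.792455
CR = (16.511992 + 28.374345 − 105.354000·sin 19.08200°)/5.792455 = 1.803018
contact ratio ≈ 1.8030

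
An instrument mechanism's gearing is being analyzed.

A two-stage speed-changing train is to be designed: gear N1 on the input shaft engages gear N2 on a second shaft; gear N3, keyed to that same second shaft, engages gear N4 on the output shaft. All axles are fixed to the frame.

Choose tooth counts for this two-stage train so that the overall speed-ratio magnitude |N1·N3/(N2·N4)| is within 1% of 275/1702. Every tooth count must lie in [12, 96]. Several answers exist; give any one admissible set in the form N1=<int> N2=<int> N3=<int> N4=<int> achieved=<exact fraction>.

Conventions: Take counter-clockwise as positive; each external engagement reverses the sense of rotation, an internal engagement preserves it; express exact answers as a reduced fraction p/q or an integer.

N1=22 N2=37 N3=25 N4=92 achieved=275/1702

topology: fixed-axis compound train — 2 stages, target 275/1702
target = 275/1702 in lowest terms: an exact hit needs N1·N3 = k·275 and N2·N4 = k·1702 for one integer k, every count in [12, 96]; additionally prefer no 1:1 stage (N1 ≠ N2, N3 ≠ N4)
k = 1: no 1:1-free in-range split of k·275 and k·1702 into factor pairs; take k = 2
k = 2: N1·N3 = 550 = 22·25, N2·N4 = 3404 = 37·92
achieved = 22·25/(37·92) = 275/1702; |achieved − target| = 0 ≤ 11/6808 ✓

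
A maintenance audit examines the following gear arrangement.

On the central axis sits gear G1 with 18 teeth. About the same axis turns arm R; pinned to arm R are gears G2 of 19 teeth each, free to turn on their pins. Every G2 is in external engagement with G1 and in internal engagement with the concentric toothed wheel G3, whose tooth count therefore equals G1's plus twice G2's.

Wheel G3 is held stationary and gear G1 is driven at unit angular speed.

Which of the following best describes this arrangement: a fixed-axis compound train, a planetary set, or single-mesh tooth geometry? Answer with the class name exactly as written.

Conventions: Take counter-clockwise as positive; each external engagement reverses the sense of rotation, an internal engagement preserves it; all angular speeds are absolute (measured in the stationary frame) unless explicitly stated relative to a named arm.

planetary set

class = planetary set [G3 = 18+2·19 = 56; Willis about the carrier]
classification: planetary set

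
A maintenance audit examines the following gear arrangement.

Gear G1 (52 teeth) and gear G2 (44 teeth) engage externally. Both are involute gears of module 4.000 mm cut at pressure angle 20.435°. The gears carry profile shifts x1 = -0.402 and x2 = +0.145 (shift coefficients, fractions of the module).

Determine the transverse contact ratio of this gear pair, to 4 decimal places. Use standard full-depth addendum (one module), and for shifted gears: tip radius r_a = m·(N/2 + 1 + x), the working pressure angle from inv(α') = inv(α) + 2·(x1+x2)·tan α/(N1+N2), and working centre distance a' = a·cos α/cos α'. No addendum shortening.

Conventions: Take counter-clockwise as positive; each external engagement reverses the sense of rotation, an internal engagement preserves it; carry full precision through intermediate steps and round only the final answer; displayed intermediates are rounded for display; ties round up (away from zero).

1.7661

recognized (one external pair, fixed centres): single-mesh tooth geometry, m = 4.000, N1 = 52, N2 = 44
base radii: r_b1 = 97.455164, r_b2 = 82.462062
tip radii: r_a1 = 106.392000, r_a2 = 92.580000
inv(α') = inv(20.435°) + 2·(-0.402+0.145)·tan α/(52+44) = 0.01393922  ⇒  α' = 19.57274°
a' = a·cos α / cos α' = 192.0000·cos 20.435°/cos 19.57274° = 190.950960
action lengths: √(r_a1²−r_b1²) = 42.681948, √(r_a2²−r_b2²) = 42.084020
base pitch p_b = π·m·cos α = 11.775555
CR = (42.681948 + 42.084020 − 190.950960·sin 19.57274°)/11.775555 = 1.766095
contact ratio ≈ 1.7661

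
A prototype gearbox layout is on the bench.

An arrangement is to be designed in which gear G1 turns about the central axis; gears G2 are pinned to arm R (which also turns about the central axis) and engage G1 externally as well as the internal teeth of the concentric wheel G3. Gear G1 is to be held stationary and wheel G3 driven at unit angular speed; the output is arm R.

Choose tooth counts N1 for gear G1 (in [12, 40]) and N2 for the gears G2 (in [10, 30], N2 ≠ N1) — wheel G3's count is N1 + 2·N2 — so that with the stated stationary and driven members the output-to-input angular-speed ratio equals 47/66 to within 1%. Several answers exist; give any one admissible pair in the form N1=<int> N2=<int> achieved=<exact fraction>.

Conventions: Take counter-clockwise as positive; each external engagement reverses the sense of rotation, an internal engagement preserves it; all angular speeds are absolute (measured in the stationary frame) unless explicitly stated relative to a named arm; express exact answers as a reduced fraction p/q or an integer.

N1=19 N2=14 achieved=47/66

class = planetary set [ratio 47/66 wanted; Willis about the carrier]
Willis with ω_sun = 0: ω_arm/ω_ring = N3/(N1+N3); set equal to 47/66  ⇒  N3/N1 = (47/66)/(1 − 47/66) = 47/19
N3 = N1 + 2·N2  ⇒  N2/N1 = (N3/N1 − 1)/2 = (47/19 − 1)/2 = 14/19
smallest multiple with N1 ≥ 12 and N2 ≥ 10: k = 1  ⇒  N1 = 1·19 = 19, N2 = 1·14 = 14 (N1 ≤ 40, N2 ≤ 30, N2 ≠ N1 ✓), N3 = 19 + 2·14 = 47
check: N3/(N1+N3) with N1 = 19, N3 = 47 gives 47/66; |achieved − target| = 0 ≤ 47/6600 ✓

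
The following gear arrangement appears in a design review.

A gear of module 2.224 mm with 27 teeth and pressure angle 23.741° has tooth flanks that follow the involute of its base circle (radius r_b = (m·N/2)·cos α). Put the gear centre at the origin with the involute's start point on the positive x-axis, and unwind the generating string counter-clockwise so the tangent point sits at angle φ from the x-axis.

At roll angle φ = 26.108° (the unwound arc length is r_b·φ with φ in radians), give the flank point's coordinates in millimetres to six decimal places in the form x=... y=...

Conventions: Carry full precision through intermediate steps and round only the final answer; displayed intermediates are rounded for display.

topology: single-mesh involute geometry — m = 2.224, N = 27
pitch radius r_p = m·N/2 = 2.224·27/2 = 30.024000
base radius r_b = r_p·cos α = 30.024000·cos 23.741° = 27.483211
roll angle φ = 26.108° = 0.45567056 rad
x = r_b·(cos φ + φ·sin φ) = 30.190049
y = r_b·(sin φ − φ·cos φ) = 0.848896

x=30.190049 y=0.848896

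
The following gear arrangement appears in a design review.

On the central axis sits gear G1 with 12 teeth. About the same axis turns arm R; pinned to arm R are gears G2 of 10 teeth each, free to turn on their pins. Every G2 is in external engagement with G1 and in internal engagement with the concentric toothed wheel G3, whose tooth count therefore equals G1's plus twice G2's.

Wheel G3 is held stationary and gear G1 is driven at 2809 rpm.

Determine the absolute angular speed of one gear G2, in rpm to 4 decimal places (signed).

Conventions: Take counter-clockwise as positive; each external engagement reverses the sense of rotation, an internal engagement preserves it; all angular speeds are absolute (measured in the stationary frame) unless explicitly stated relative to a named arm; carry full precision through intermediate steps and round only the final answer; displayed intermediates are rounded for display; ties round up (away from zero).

-1685.4000 rpm

planetary set (12T centre, 10T on arm, 32T internal) — Willis relation
normalise by the input: solve with ω_sun = 1, then scale by 2809 rpm
ring teeth: 12 + 2·10 = 32
12(ω_sun−ω_arm) = −32(ω_ring−ω_arm),  ω_ring = 0, ω_sun = 1
12(1−ω_arm) = −32(0−ω_arm)  ⇒  44·ω_arm = 12  ⇒  ω_arm = 3/11
sun–planet mesh: 12·(1−3/11) = −10·(ω_p−ω_arm)  ⇒  ω_p−ω_arm = -48/55
ω_p = 3/11 − 48/55 = -3/5
scale: ω_p = -3/5 × 2809 rpm = -1685.4000 rpm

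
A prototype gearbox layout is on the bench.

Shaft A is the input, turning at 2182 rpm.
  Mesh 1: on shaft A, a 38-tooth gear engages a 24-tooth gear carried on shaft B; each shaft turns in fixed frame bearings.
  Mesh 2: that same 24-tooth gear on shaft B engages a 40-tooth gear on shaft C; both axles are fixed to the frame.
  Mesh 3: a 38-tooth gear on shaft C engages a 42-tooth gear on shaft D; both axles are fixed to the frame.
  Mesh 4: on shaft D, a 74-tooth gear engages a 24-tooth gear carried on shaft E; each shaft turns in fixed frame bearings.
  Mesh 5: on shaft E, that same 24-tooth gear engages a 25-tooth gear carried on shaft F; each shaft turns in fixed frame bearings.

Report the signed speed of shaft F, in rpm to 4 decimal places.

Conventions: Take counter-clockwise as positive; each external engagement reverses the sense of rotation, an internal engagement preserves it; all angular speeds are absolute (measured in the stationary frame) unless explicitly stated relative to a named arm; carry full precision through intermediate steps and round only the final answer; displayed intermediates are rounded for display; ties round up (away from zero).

recognized (6 fixed axles, 5 meshes): fixed-axis compound train
mesh 1 [38T→24T]: ω = 2182.0000×38/24 = 3454.8333 rpm, sense flips to −
mesh 2 [24T→40T]: ω = 3454.8333×24/40 = 2072.9000 rpm, sense flips to +
mesh 3 [38T→42T]: ω = 2072.9000×38/42 = 1875.4810 rpm, sense flips to −
mesh 4 [74T→24T]: ω = 1875.4810×74/24 = 5782.7329 rpm, sense flips to +
mesh 5 [24T→25T]: ω = 5782.7329×24/25 = 5551.4236 rpm, sense flips to −
signed output speed = -5551.4236 rpm

-5551.4236 rpm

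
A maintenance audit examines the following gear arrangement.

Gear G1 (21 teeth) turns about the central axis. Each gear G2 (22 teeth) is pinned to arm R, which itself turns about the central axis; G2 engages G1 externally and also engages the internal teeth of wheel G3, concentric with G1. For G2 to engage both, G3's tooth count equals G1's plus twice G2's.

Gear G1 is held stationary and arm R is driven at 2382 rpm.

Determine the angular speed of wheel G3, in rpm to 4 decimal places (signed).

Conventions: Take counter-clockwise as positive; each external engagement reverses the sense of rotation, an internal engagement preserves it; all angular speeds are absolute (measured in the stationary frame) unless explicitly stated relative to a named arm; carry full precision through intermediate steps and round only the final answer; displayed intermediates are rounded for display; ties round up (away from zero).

+3151.5692 rpm

topology: planetary set — G1 21T / G2 22T / G3 65T, arm = carrier (Willis)
normalise by the input: solve with ω_arm = 1, then scale by 2382 rpm
ring teeth: 21 + 2·22 = 65
21(ω_sun−ω_arm) = −65(ω_ring−ω_arm),  ω_sun = 0, ω_arm = 1
ω_ring = 1 − (21/65)(0−1) = 86/65
scale: ω_ring = 86/65 × 2382 rpm = +3151.5692 rpm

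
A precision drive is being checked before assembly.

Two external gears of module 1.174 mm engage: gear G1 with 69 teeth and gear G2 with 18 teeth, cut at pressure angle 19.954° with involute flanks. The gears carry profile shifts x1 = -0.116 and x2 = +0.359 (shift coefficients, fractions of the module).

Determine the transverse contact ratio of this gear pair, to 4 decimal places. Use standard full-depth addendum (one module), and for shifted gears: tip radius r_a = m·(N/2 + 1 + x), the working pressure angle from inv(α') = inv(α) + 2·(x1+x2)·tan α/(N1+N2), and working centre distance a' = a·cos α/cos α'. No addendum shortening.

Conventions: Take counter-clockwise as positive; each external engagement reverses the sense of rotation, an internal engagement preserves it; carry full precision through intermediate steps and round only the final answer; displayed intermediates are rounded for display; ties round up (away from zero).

recognized (one external pair, fixed centres): single-mesh tooth geometry, m = 1.174, N1 = 69, N2 = 18
base radii: r_b1 = 38.071480, r_b2 = 9.931690
tip radii: r_a1 = 41.540816, r_a2 = 12.161466
inv(α') = inv(19.954°) + 2·(-0.116+0.359)·tan α/(69+18) = 0.01682643  ⇒  α' = 20.79625°
a' = a·cos α / cos α' = 51.0690·cos 19.954°/cos 20.79625° = 51.348585
action lengths: √(r_a1²−r_b1²) = 16.619321, √(r_a2²−r_b2²) = 7.018745
base pitch p_b = π·m·cos α = 3.466814
CR = (16.619321 + 7.018745 − 51.348585·sin 20.79625°)/3.466814 = 1.559637
contact ratio ≈ 1.5596

1.5596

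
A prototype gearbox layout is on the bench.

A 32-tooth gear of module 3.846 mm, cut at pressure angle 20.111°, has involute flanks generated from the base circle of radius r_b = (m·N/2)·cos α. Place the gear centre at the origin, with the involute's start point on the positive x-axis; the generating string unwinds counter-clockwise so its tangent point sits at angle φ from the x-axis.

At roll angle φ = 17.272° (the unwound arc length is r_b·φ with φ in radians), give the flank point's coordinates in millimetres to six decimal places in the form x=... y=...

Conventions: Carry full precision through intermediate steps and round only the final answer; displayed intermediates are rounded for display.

x=60.350231 y=0.522871

topology: single-mesh involute geometry — m = 3.846, N = 32
pitch radius r_p = m·N/2 = 3.846·32/2 = 61.536000
base radius r_b = r_p·cos α = 61.536000·cos 20.111° = 57.784043
roll angle φ = 17.272° = 0.30145327 rad
x = r_b·(cos φ + φ·sin φ) = 60.350231
y = r_b·(sin φ − φ·cos φ) = 0.522871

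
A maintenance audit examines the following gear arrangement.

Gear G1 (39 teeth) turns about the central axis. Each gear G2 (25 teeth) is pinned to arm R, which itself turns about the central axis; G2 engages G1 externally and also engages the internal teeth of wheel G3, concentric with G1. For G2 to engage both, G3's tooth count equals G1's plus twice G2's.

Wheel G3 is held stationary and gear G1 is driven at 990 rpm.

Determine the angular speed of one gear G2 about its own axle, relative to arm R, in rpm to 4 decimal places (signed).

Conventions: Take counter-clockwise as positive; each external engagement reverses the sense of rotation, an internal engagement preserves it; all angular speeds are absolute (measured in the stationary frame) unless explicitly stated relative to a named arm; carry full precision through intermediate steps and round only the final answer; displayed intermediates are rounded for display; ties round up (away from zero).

recognized (axles ride arm R): planetary set, 39/25/89 teeth
normalise by the input: solve with ω_sun = 1, then scale by 990 rpm
ring teeth: 39 + 2·25 = 89
39(ω_sun−ω_arm) = −89(ω_ring−ω_arm),  ω_ring = 0, ω_sun = 1
39(1−ω_arm) = −89(0−ω_arm)  ⇒  128·ω_arm = 39  ⇒  ω_arm = 39/128
sun–planet mesh: 39·(1−39/128) = −25·(ω_p−ω_arm)  ⇒  ω_p−ω_arm = -3471/3200
scale: ω_p−ω_arm = -3471/3200 × 990 rpm = -1073.8406 rpm

-1073.8406 rpm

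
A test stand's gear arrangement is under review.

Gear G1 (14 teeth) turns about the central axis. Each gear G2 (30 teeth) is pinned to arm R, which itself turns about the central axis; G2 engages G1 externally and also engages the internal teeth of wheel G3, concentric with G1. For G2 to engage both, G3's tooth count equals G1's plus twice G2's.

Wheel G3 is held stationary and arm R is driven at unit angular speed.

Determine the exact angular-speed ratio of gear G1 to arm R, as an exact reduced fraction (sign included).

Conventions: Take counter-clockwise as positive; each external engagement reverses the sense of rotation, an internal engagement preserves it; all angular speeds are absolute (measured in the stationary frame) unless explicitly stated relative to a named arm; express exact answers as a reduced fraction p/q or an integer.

planetary set (14T centre, 30T on arm, 74T internal) — Willis relation
ring teeth: 14 + 2·30 = 74
14(ω_sun−ω_arm) = −74(ω_ring−ω_arm),  ω_ring = 0, ω_arm = 1
ω_sun = 1 − (74/14)(0−1) = 44/7
ω_out/ω_in = 44/7

44/7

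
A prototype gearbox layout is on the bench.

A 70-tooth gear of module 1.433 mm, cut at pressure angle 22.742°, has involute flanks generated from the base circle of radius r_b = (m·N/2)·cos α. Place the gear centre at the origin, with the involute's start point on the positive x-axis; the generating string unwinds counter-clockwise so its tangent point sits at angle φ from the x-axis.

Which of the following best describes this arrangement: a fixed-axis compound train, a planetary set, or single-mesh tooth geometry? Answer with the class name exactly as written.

single-mesh tooth geometry

recognized (one wheel, involute flank): single-mesh tooth geometry, m = 1.433, N = 70
classification: single-mesh tooth geometry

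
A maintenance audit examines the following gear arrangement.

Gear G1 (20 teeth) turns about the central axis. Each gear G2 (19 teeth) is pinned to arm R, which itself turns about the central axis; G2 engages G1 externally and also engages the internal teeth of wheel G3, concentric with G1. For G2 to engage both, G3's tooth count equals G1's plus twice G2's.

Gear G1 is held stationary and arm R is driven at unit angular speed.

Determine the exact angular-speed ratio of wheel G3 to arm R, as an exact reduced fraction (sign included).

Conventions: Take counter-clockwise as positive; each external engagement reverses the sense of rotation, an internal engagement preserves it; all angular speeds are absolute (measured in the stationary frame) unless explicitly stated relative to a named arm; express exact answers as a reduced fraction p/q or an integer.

topology: planetary set — G1 20T / G2 19T / G3 58T, arm = carrier (Willis)
ring teeth: 20 + 2·19 = 58
20(ω_sun−ω_arm) = −58(ω_ring−ω_arm),  ω_sun = 0, ω_arm = 1
ω_ring = 1 − (20/58)(0−1) = 39/29
ω_out/ω_in = 39/29

39/29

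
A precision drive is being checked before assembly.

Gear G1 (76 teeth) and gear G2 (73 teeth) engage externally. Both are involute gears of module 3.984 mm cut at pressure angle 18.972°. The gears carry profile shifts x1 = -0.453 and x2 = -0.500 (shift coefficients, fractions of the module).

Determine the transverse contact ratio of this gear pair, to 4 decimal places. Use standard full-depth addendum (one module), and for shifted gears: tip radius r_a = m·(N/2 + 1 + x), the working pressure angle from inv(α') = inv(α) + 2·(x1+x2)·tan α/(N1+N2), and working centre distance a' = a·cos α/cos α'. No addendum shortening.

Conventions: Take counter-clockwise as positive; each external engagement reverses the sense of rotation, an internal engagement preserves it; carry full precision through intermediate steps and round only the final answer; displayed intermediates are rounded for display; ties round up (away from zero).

2.1475

recognized (one external pair, fixed centres): single-mesh tooth geometry, m = 3.984, N1 = 76, N2 = 73
base radii: r_b1 = 143.168018, r_b2 = 137.516649
tip radii: r_a1 = 153.571248, r_a2 = 147.408000
inv(α') = inv(18.972°) + 2·(-0.453-0.500)·tan α/(76+73) = 0.00825958  ⇒  α' = 16.51658°
a' = a·cos α / cos α' = 296.8080·cos 18.972°/cos 16.51658° = 292.764868
action lengths: √(r_a1²−r_b1²) = 55.561199, √(r_a2²−r_b2²) = 53.087567
base pitch p_b = π·m·cos α = 11.836200
CR = (55.561199 + 53.087567 − 292.764868·sin 16.51658°)/11.836200 = 2.147467
contact ratio ≈ 2.1475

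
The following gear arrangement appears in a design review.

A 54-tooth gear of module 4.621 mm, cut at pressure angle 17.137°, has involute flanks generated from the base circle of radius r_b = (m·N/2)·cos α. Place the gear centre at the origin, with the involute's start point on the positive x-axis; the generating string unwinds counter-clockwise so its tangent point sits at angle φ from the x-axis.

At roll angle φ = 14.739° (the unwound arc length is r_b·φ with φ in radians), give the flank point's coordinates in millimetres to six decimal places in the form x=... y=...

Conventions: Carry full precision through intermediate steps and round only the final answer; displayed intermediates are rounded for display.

topology: single-mesh involute geometry — m = 4.621, N = 54
pitch radius r_p = m·N/2 = 4.621·54/2 = 124.767000
base radius r_b = r_p·cos α = 124.767000·cos 17.137° = 119.227711
roll angle φ = 14.739° = 0.25724408 rad
x = r_b·(cos φ + φ·sin φ) = 123.107605
y = r_b·(sin φ − φ·cos φ) = 0.672071

x=123.107605 y=0.672071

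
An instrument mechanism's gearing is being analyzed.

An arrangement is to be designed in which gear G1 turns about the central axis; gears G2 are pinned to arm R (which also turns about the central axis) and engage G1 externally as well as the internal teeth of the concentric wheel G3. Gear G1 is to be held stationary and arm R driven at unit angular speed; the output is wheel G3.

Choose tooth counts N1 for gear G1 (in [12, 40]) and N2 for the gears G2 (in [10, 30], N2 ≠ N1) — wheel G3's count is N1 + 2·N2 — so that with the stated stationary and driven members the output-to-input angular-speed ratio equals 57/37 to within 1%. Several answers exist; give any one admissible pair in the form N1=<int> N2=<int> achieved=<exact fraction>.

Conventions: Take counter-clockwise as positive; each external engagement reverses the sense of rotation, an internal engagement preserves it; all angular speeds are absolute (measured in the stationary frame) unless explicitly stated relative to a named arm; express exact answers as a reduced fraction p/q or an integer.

topology: planetary set — design target 57/37, arm = carrier (Willis)
Willis with ω_sun = 0: ω_ring/ω_arm = (N1+N3)/N3; set equal to 57/37  ⇒  N3/N1 = 1/(57/37 − 1) = 37/20
N3 = N1 + 2·N2  ⇒  N2/N1 = (N3/N1 − 1)/2 = (37/20 − 1)/2 = 17/40
smallest multiple with N1 ≥ 12 and N2 ≥ 10: k = 1  ⇒  N1 = 1·40 = 40, N2 = 1·17 = 17 (N1 ≤ 40, N2 ≤ 30, N2 ≠ N1 ✓), N3 = 40 + 2·17 = 74
check: (N1+N3)/N3 with N1 = 40, N3 = 74 gives 57/37; |achieved − target| = 0 ≤ 57/3700 ✓

N1=40 N2=17 achieved=57/37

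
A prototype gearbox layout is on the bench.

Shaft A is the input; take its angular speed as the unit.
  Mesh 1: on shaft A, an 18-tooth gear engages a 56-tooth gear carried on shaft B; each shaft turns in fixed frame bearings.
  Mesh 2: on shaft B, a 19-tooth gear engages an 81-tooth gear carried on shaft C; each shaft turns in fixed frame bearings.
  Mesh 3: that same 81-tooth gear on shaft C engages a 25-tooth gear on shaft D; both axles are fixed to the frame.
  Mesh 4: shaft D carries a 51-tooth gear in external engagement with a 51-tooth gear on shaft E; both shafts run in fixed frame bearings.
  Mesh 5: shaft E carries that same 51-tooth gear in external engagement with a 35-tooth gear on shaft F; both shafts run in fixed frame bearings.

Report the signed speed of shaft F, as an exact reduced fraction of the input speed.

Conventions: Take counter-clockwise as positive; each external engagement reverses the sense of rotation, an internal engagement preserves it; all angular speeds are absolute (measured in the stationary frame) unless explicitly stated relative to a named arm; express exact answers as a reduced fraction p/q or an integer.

5-mesh fixed-axis compound train (all bearings frame-fixed)
mesh 1 [18T→56T]: |ω|/ω_in = 1×18/56 = 9/28, sense flips to −
mesh 2 [19T→81T]: |ω|/ω_in = (9/28)×19/81 = 19/252, sense flips to +
mesh 3 [81T→25T]: |ω|/ω_in = (19/252)×81/25 = 171/700, sense flips to −
mesh 4 [51T→51T]: |ω|/ω_in = (171/700)×51/51 = 171/700, sense flips to +
mesh 5 [51T→35T]: |ω|/ω_in = (171/700)×51/35 = 8721/24500, sense flips to −
signed output speed (× input speed) = -8721/24500

-8721/24500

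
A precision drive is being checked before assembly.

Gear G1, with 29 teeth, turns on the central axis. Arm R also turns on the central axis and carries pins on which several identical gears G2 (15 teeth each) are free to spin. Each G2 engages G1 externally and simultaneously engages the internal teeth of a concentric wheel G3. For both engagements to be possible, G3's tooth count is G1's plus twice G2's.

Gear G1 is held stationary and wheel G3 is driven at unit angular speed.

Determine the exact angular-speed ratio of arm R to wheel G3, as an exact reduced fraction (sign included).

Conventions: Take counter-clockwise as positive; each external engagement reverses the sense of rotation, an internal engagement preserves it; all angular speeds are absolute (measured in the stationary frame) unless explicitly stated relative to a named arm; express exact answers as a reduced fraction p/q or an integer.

59/88

topology: planetary set — G1 29T / G2 15T / G3 59T, arm = carrier (Willis)
ring teeth: 29 + 2·15 = 59
29(ω_sun−ω_arm) = −59(ω_ring−ω_arm),  ω_sun = 0, ω_ring = 1
29(0−ω_arm) = −59(1−ω_arm)  ⇒  88·ω_arm = 59  ⇒  ω_arm = 59/88
ω_out/ω_in = 59/88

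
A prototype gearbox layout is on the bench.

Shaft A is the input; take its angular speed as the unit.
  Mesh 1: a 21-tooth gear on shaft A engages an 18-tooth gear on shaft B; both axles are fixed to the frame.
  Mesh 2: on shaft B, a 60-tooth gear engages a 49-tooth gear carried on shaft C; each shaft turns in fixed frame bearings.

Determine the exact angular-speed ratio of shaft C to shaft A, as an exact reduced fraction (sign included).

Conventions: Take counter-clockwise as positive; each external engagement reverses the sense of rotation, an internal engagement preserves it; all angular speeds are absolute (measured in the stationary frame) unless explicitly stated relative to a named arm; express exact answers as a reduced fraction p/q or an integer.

10/7

class = fixed-axis compound train [2 meshes; 2 ratios multiply, 2 sense flips]
mesh 1 [21T→18T]: running ratio 7/6, sense −
mesh 2 [60T→49T]: running ratio 10/7, sense +
ω_out/ω_in = 10/7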